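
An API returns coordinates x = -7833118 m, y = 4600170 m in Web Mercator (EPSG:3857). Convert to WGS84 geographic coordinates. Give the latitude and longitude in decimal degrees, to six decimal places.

lat 38.146697°, lon -70.366096°

R = 6378137 m. λ = x/R = -70.36609622°.
φ = 2·arctan(exp(y/R)) − 90° = 2·arctan(2.05698) − 90° = 38.14669731°.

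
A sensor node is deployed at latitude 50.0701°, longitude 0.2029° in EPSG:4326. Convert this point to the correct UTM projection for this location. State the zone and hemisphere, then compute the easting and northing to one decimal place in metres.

Zone 31N: E 299845.6 m, N 5550172.6 m

Longitude 0.2029° lies in the 6° band [0°, 6°), giving zone 31; latitude is north of the equator, so 31N.
Zone 31 central meridian λ₀ = 6×31 − 183 = 3°; Δλ = -2.7971°.
Transverse Mercator on WGS84 with k₀ = 0.9996 gives E = 299845.588 m, N = 5550172.601 m.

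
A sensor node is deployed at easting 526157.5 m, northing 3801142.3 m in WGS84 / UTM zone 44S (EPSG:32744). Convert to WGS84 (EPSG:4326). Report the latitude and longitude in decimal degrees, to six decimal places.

Zone 44S: λ₀ = 81°, k₀ = 0.9996, false easting 500000 m, false northing 10000000 m.
Meridian distance M = (N − FN)/k₀ = -6201338.2 m.
Inverse transverse Mercator on WGS84 gives φ = -55.93440001°, λ = 81.41869948°.

lat -55.934400°, lon 81.418699°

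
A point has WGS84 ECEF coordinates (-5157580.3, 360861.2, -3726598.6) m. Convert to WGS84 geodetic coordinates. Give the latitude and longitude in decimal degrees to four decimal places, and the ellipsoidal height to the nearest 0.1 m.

lat -35.9662°, lon 175.9977°, h 2454.8 m

λ = atan2(Y, X) = 175.99769999°; p = √(X²+Y²) = 5170189.1 m.
Bowring's method on WGS84 (a = 6378137 m, b = 6356752.314 m) gives φ = -35.96620013°, h = 2454.764 m.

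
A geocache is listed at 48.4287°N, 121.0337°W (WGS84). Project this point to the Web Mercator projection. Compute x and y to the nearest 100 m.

Web Mercator is spherical with R = a = 6378137 m.
x = R·λ = 6378137 × -2.112436571 = -13473409.853 m.
y = R·ln tan(π/4 + φ/2) = 6378137 × 0.968695701 = 6178473.895 m.

x -13473400 m, y 6178500 m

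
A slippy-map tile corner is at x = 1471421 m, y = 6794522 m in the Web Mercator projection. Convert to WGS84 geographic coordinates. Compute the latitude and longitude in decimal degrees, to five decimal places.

lat 51.96900°, lon 13.21800°

R = 6378137 m. λ = x/R = 13.21799974°.
φ = 2·arctan(exp(y/R)) − 90° = 2·arctan(2.90166) − 90° = 51.96899891°.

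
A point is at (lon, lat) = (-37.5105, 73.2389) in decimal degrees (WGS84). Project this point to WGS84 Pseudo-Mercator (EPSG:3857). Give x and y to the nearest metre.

x -4175650 m, y 12215064 m

Web Mercator is spherical with R = a = 6378137 m.
x = R·λ = 6378137 × -0.654681729 = -4175649.759 m.
y = R·ln tan(π/4 + φ/2) = 6378137 × 1.915146143 = 12215064.475 m.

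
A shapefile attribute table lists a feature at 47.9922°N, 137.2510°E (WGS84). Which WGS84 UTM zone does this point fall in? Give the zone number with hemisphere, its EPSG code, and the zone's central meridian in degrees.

Zone 53N (EPSG:32653), central meridian 135°

UTM zone = ⌊(λ + 180)/6⌋ + 1; 137.2510° ∈ [132°, 138°) → zone 53.
Hemisphere: N (φ ≥ 0).
Central meridian λ₀ = 6×53 − 183 = 135°.
EPSG code: 32653.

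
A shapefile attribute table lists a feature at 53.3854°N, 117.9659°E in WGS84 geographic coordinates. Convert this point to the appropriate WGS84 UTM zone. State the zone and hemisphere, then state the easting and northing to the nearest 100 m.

Longitude 117.9659° lies in the 6° band [114°, 120°), giving zone 50; latitude is north of the equator, so 50N.
Zone 50 central meridian λ₀ = 6×50 − 183 = 117°; Δλ = +0.9659°.
Transverse Mercator on WGS84 with k₀ = 0.9996 gives E = 564242.340 m, N = 5915579.160 m.

Zone 50N: E 564200 m, N 5915600 m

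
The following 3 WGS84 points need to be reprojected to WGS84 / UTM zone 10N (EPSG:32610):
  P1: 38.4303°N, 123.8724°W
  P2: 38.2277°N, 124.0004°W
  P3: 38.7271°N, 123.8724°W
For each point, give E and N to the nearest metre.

P1: E 423855 m, N 4253920 m; P2: E 412439 m, N 4231552 m; P3: E 424167 m, N 4286854 m

UTM zone 10N: λ₀ = -123°, k₀ = 0.9996.
P1 (38.4303°, -123.8724°) → (423854.648, 4253919.790) m.
P2 (38.2277°, -124.0004°) → (412438.771, 4231552.341) m.
P3 (38.7271°, -123.8724°) → (424167.385, 4286854.482) m.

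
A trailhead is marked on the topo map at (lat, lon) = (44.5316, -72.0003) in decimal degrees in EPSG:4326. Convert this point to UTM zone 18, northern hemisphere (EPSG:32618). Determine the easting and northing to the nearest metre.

E 738342 m, N 4935297 m

Zone 18 central meridian λ₀ = 6×18 − 183 = -75°; Δλ = +2.9997°.
Transverse Mercator on WGS84 with k₀ = 0.9996 gives E = 738342.485 m, N = 4935296.813 m.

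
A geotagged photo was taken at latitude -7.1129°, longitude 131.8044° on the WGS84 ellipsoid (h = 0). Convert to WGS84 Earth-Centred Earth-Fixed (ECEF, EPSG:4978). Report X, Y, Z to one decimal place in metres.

X -4219097.1 m, Y 4718074.1 m, Z -784525.4 m

WGS84: a = 6378137 m, e² = 0.006694380; N(φ) = a/√(1−e²sin²φ) = 6378464.358 m.
X = (N+h)·cosφ·cosλ = -4219097.111 m; Y = (N+h)·cosφ·sinλ = 4718074.086 m; Z = (N(1−e²)+h)·sinφ = -784525.371 m.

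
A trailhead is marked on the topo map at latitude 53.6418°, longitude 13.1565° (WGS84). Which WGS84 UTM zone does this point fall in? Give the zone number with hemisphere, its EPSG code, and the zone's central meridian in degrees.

UTM zone = ⌊(λ + 180)/6⌋ + 1; 13.1565° ∈ [12°, 18°) → zone 33.
Hemisphere: N (φ ≥ 0).
Central meridian λ₀ = 6×33 − 183 = 15°.
EPSG code: 32633.

Zone 33N (EPSG:32633), central meridian 15°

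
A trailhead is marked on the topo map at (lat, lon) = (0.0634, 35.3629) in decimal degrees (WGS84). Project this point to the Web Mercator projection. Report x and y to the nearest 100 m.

x 3936600 m, y 7100 m

Web Mercator is spherical with R = a = 6378137 m.
x = R·λ = 6378137 × 0.617199038 = 3936580.021 m.
y = R·ln tan(π/4 + φ/2) = 6378137 × 0.001106539 = 7057.657 m.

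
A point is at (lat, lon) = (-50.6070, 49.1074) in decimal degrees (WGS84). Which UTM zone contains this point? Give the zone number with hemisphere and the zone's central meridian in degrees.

Zone 39S, central meridian 51°

UTM zone = ⌊(λ + 180)/6⌋ + 1; 49.1074° ∈ [48°, 54°) → zone 39.
Hemisphere: S (φ < 0).
Central meridian λ₀ = 6×39 − 183 = 51°.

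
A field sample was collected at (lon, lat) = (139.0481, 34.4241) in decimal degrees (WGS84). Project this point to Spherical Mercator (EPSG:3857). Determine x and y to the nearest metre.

x 15478764 m, y 4085891 m

Web Mercator is spherical with R = a = 6378137 m.
x = R·λ = 6378137 × 2.426847164 = 15478763.688 m.
y = R·ln tan(π/4 + φ/2) = 6378137 × 0.640608919 = 4085891.450 m.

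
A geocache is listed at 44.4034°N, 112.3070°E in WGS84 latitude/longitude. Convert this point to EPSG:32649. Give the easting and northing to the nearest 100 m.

E 604100 m, N 4917500 m

Zone 49 central meridian λ₀ = 6×49 − 183 = 111°; Δλ = +1.3070°.
Transverse Mercator on WGS84 with k₀ = 0.9996 gives E = 604075.175 m, N = 4917509.839 m.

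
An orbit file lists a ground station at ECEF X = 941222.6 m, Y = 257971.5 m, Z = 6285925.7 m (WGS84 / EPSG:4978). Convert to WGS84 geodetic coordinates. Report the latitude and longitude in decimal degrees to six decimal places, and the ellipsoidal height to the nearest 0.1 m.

lat 81.233000°, lon 15.327302°, h 3981.8 m

λ = atan2(Y, X) = 15.32730219°; p = √(X²+Y²) = 975935.1 m.
Bowring's method on WGS84 (a = 6378137 m, b = 6356752.314 m) gives φ = 81.23299984°, h = 3981.849 m.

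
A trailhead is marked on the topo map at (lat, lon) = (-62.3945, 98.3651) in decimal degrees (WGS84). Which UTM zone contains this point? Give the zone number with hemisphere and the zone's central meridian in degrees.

UTM zone = ⌊(λ + 180)/6⌋ + 1; 98.3651° ∈ [96°, 102°) → zone 47.
Hemisphere: S (φ < 0).
Central meridian λ₀ = 6×47 − 183 = 99°.

Zone 47S, central meridian 99°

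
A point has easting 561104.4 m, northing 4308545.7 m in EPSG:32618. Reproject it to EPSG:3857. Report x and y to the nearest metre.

x -8270493 m, y 4710748 m

Unproject from UTM 18N (λ₀ = -75°) → φ = 38.92369990°, λ = -74.29509950°.
Web Mercator (R = 6378137 m): x = -8270492.645 m, y = 4710748.123 m.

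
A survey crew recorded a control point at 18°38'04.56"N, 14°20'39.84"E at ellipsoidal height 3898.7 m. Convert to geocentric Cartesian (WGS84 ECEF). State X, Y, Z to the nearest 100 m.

X 5860900 m, Y 1498800 m, Z 2026300 m

WGS84: a = 6378137 m, e² = 0.006694380; N(φ) = a/√(1−e²sin²φ) = 6380317.844 m.
X = (N+h)·cosφ·cosλ = 5860928.092 m; Y = (N+h)·cosφ·sinλ = 1498769.672 m; Z = (N(1−e²)+h)·sinφ = 2026310.963 m.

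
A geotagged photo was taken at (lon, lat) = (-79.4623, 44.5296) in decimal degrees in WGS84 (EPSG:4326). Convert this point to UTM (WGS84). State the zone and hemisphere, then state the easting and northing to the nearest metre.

Longitude -79.4623° lies in the 6° band [-84°, -78°), giving zone 17; latitude is north of the equator, so 17N.
Zone 17 central meridian λ₀ = 6×17 − 183 = -81°; Δλ = +1.5377°.
Transverse Mercator on WGS84 with k₀ = 0.9996 gives E = 622182.090 m, N = 4931847.009 m.

Zone 17N: E 622182 m, N 4931847 m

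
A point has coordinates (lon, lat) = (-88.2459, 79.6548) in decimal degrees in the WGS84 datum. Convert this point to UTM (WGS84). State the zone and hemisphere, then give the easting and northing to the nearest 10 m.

Longitude -88.2459° lies in the 6° band [-90°, -84°), giving zone 16; latitude is north of the equator, so 16N.
Zone 16 central meridian λ₀ = 6×16 − 183 = -87°; Δλ = -1.2459°.
Transverse Mercator on WGS84 with k₀ = 0.9996 gives E = 475024.515 m, N = 8843323.772 m.

Zone 16N: E 475020 m, N 8843320 m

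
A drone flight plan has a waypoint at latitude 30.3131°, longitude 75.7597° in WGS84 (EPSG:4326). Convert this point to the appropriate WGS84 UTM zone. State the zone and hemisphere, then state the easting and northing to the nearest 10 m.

Zone 43N: E 573040 m, N 3353720 m

Longitude 75.7597° lies in the 6° band [72°, 78°), giving zone 43; latitude is north of the equator, so 43N.
Zone 43 central meridian λ₀ = 6×43 − 183 = 75°; Δλ = +0.7597°.
Transverse Mercator on WGS84 with k₀ = 0.9996 gives E = 573041.263 m, N = 3353724.612 m.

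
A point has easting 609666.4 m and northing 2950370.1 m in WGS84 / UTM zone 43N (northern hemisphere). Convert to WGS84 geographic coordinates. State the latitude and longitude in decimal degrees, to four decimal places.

lat 26.6701°, lon 76.1021°

Zone 43N: λ₀ = 75°, k₀ = 0.9996, false easting 500000 m.
Meridian distance M = (N − FN)/k₀ = 2951550.7 m.
Inverse transverse Mercator on WGS84 gives φ = 26.67010006°, λ = 76.10210001°.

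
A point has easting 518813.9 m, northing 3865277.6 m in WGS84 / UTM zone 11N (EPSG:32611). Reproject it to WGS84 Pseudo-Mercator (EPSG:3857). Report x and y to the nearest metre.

Unproject from UTM 11N (λ₀ = -117°) → φ = 34.92980034°, λ = -116.79399994°.
Web Mercator (R = 6378137 m): x = -13001448.601 m, y = 4154345.379 m.

x -13001449 m, y 4154345 m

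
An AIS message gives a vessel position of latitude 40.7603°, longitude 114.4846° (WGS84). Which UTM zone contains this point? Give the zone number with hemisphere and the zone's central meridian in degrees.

UTM zone = ⌊(λ + 180)/6⌋ + 1; 114.4846° ∈ [114°, 120°) → zone 50.
Hemisphere: N (φ ≥ 0).
Central meridian λ₀ = 6×50 − 183 = 117°.

Zone 50N, central meridian 117°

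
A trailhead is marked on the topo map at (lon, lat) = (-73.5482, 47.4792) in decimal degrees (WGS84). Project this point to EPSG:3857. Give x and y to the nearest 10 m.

x -8187350 m, y 6020650 m

Web Mercator is spherical with R = a = 6378137 m.
x = R·λ = 6378137 × -1.283658249 = -8187348.173 m.
y = R·ln tan(π/4 + φ/2) = 6378137 × 0.943950484 = 6020645.505 m.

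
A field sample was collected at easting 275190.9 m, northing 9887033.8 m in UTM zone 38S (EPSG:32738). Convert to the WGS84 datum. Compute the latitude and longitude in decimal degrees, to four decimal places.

lat -1.0214°, lon 42.9798°

Zone 38S: λ₀ = 45°, k₀ = 0.9996, false easting 500000 m, false northing 10000000 m.
Meridian distance M = (N − FN)/k₀ = -113011.4 m.
Inverse transverse Mercator on WGS84 gives φ = -1.02140018°, λ = 42.97979973°.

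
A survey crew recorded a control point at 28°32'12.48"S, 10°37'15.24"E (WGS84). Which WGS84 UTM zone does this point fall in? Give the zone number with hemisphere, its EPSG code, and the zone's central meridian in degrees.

UTM zone = ⌊(λ + 180)/6⌋ + 1; 10.6209° ∈ [6°, 12°) → zone 32.
Hemisphere: S (φ < 0).
Central meridian λ₀ = 6×32 − 183 = 9°.
EPSG code: 32732.

Zone 32S (EPSG:32732), central meridian 9°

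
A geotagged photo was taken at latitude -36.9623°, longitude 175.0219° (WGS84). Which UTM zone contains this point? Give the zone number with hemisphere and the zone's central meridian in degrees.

UTM zone = ⌊(λ + 180)/6⌋ + 1; 175.0219° ∈ [174°, 180°) → zone 60.
Hemisphere: S (φ < 0).
Central meridian λ₀ = 6×60 − 183 = 177°.

Zone 60S, central meridian 177°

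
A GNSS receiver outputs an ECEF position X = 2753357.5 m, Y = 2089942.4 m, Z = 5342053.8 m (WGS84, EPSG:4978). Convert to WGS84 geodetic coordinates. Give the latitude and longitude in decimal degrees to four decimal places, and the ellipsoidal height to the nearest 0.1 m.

lat 57.2694°, lon 37.2004°, h -150.7 m

λ = atan2(Y, X) = 37.20040015°; p = √(X²+Y²) = 3456708.9 m.
Bowring's method on WGS84 (a = 6378137 m, b = 6356752.314 m) gives φ = 57.26940000°, h = -150.736 m.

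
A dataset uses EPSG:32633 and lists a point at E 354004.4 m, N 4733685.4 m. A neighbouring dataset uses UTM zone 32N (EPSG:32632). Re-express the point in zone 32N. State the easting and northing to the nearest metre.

UTM 33N → geographic: φ = 42.74180010°, λ = 13.21630031°.
UTM 32N (λ₀ = 9°) forward: E = 845124.068 m, N = 4740769.383 m.

E 845124 m, N 4740769 m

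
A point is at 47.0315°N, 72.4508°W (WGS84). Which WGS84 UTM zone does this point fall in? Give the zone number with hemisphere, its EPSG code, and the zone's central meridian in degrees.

Zone 18N (EPSG:32618), central meridian -75°

UTM zone = ⌊(λ + 180)/6⌋ + 1; -72.4508° ∈ [-78°, -72°) → zone 18.
Hemisphere: N (φ ≥ 0).
Central meridian λ₀ = 6×18 − 183 = -75°.
EPSG code: 32618.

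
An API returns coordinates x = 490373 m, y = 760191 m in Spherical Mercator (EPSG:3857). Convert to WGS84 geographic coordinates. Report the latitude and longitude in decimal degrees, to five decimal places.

lat 6.81280°, lon 4.40510°

R = 6378137 m. λ = x/R = 4.40509561°.
φ = 2·arctan(exp(y/R)) − 90° = 2·arctan(1.12658) − 90° = 6.81280106°.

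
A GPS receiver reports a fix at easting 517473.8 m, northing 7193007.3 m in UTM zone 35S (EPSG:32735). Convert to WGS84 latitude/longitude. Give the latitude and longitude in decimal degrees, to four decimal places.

lat -25.3796°, lon 27.1737°

Zone 35S: λ₀ = 27°, k₀ = 0.9996, false easting 500000 m, false northing 10000000 m.
Meridian distance M = (N − FN)/k₀ = -2808115.9 m.
Inverse transverse Mercator on WGS84 gives φ = -25.37959960°, λ = 27.17370003°.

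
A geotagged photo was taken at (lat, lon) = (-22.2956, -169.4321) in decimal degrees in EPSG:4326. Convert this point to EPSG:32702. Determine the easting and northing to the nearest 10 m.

Zone 2 central meridian λ₀ = 6×2 − 183 = -171°; Δλ = +1.5679°.
Transverse Mercator on WGS84 with k₀ = 0.9996 gives E = 661516.867 m, N = 7533615.107 m.

E 661520 m, N 7533620 m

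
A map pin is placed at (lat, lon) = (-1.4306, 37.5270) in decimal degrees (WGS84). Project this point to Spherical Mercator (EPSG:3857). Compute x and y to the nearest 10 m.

x 4177490 m, y -159270 m

Web Mercator is spherical with R = a = 6378137 m.
x = R·λ = 6378137 × 0.654969708 = 4177486.531 m.
y = R·ln tan(π/4 + φ/2) = 6378137 × -0.024971275 = -159270.213 m.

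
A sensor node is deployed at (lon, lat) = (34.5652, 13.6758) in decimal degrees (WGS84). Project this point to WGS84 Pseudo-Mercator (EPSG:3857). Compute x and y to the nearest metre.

x 3847780 m, y 1537048 m

Web Mercator is spherical with R = a = 6378137 m.
x = R·λ = 6378137 × 0.603276547 = 3847780.463 m.
y = R·ln tan(π/4 + φ/2) = 6378137 × 0.240986975 = 1537047.944 m.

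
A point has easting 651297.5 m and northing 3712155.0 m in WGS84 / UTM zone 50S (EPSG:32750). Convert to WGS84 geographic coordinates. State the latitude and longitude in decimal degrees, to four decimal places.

Zone 50S: λ₀ = 117°, k₀ = 0.9996, false easting 500000 m, false northing 10000000 m.
Meridian distance M = (N − FN)/k₀ = -6290361.1 m.
Inverse transverse Mercator on WGS84 gives φ = -56.71010037°, λ = 119.47170057°.

lat -56.7101°, lon 119.4717°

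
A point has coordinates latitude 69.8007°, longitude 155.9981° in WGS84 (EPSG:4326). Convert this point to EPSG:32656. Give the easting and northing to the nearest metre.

Zone 56 central meridian λ₀ = 6×56 − 183 = 153°; Δλ = +2.9981°.
Transverse Mercator on WGS84 with k₀ = 0.9996 gives E = 615493.261 m, N = 7746484.620 m.

E 615493 m, N 7746485 m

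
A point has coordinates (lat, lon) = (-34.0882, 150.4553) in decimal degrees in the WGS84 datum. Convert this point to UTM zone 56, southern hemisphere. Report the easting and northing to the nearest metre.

E 265217 m, N 6225141 m

Zone 56 central meridian λ₀ = 6×56 − 183 = 153°; Δλ = -2.5447°.
Transverse Mercator on WGS84 with k₀ = 0.9996 gives E = 265216.705 m, N = 6225141.212 m.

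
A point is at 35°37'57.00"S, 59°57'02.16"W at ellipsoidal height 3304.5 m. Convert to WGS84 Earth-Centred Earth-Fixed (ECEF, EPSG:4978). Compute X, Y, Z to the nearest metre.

X 2600149 m, Y -4494637 m, Z -3697052 m

WGS84: a = 6378137 m, e² = 0.006694380; N(φ) = a/√(1−e²sin²φ) = 6385395.256 m.
X = (N+h)·cosφ·cosλ = 2600149.338 m; Y = (N+h)·cosφ·sinλ = -4494636.811 m; Z = (N(1−e²)+h)·sinφ = -3697051.562 m.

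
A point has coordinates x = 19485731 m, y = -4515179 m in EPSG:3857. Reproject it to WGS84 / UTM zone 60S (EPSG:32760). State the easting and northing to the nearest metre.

E 327139 m, N 5843000 m

Web Mercator inverse (R = 6378137 m) → φ = -37.54380000°, λ = 175.04329980°.
UTM 60S forward: E = 327139.466 m, N = 5843000.303 m.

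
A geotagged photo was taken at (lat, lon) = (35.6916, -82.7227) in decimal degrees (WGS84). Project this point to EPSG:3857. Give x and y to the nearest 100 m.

x -9208600 m, y 4258300 m

Web Mercator is spherical with R = a = 6378137 m.
x = R·λ = 6378137 × -1.443783481 = -9208648.841 m.
y = R·ln tan(π/4 + φ/2) = 6378137 × 0.667635167 = 4258268.564 m.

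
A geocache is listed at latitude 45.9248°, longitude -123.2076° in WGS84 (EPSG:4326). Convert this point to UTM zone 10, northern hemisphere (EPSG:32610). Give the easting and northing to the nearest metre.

E 483903 m, N 5085713 m

Zone 10 central meridian λ₀ = 6×10 − 183 = -123°; Δλ = -0.2076°.
Transverse Mercator on WGS84 with k₀ = 0.9996 gives E = 483903.290 m, N = 5085713.262 m.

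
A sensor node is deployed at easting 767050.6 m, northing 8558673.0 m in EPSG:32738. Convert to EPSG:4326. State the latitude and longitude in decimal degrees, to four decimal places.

Zone 38S: λ₀ = 45°, k₀ = 0.9996, false easting 500000 m, false northing 10000000 m.
Meridian distance M = (N − FN)/k₀ = -1441903.8 m.
Inverse transverse Mercator on WGS84 gives φ = -13.02619994°, λ = 47.46219968°.

lat -13.0262°, lon 47.4622°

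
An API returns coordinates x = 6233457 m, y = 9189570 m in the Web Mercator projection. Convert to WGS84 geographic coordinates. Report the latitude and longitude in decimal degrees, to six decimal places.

lat 63.362001°, lon 55.996097°

R = 6378137 m. λ = x/R = 55.99609696°.
φ = 2·arctan(exp(y/R)) − 90° = 2·arctan(4.22404) − 90° = 63.36200144°.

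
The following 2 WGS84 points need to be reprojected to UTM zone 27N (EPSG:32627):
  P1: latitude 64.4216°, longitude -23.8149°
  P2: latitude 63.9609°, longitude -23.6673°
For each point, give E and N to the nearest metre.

P1: E 364430 m, N 7147000 m; P2: E 369383 m, N 7095390 m

UTM zone 27N: λ₀ = -21°, k₀ = 0.9996.
P1 (64.4216°, -23.8149°) → (364429.616, 7147000.270) m.
P2 (63.9609°, -23.6673°) → (369383.297, 7095389.541) m.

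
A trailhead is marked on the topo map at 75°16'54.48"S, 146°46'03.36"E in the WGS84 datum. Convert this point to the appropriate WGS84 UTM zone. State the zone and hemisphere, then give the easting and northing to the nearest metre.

Zone 55S: E 493409 m, N 1644938 m

Longitude 146.7676° lies in the 6° band [144°, 150°), giving zone 55; latitude is south of the equator, so 55S.
Zone 55 central meridian λ₀ = 6×55 − 183 = 147°; Δλ = -0.2324°.
Transverse Mercator on WGS84 with k₀ = 0.9996 gives E = 493409.144 m, N = 1644938.392 m.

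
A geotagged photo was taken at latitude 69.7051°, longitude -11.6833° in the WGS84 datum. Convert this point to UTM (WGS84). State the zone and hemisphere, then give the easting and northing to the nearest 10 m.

Longitude -11.6833° lies in the 6° band [-12°, -6°), giving zone 29; latitude is north of the equator, so 29N.
Zone 29 central meridian λ₀ = 6×29 − 183 = -9°; Δλ = -2.6833°.
Transverse Mercator on WGS84 with k₀ = 0.9996 gives E = 396157.990 m, N = 7735268.356 m.

Zone 29N: E 396160 m, N 7735270 m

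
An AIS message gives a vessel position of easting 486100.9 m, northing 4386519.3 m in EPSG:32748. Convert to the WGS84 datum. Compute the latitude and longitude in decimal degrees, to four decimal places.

lat -50.6730°, lon 104.8033°

Zone 48S: λ₀ = 105°, k₀ = 0.9996, false easting 500000 m, false northing 10000000 m.
Meridian distance M = (N − FN)/k₀ = -5615727.0 m.
Inverse transverse Mercator on WGS84 gives φ = -50.67299971°, λ = 104.80330064°.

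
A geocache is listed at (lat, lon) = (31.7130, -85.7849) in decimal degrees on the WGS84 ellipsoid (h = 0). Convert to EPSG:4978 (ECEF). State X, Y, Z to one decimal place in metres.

WGS84: a = 6378137 m, e² = 0.006694380; N(φ) = a/√(1−e²sin²φ) = 6384044.379 m.
X = (N+h)·cosφ·cosλ = 399173.415 m; Y = (N+h)·cosφ·sinλ = -5416164.903 m; Z = (N(1−e²)+h)·sinφ = 3333401.202 m.

X 399173.4 m, Y -5416164.9 m, Z 3333401.2 m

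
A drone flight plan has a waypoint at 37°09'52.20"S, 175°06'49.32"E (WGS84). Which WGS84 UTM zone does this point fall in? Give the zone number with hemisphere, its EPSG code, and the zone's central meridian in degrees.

Zone 60S (EPSG:32760), central meridian 177°

UTM zone = ⌊(λ + 180)/6⌋ + 1; 175.1137° ∈ [174°, 180°) → zone 60.
Hemisphere: S (φ < 0).
Central meridian λ₀ = 6×60 − 183 = 177°.
EPSG code: 32760.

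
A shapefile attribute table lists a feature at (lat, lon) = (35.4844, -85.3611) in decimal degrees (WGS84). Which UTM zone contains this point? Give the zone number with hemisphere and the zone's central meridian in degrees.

UTM zone = ⌊(λ + 180)/6⌋ + 1; -85.3611° ∈ [-90°, -84°) → zone 16.
Hemisphere: N (φ ≥ 0).
Central meridian λ₀ = 6×16 − 183 = -87°.

Zone 16N, central meridian -87°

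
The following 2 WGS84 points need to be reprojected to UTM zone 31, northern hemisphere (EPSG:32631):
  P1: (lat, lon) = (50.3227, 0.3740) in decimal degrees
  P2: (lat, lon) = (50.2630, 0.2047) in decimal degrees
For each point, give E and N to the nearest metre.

P1: E 313077 m, N 5577809 m; P2: E 300778 m, N 5571611 m

UTM zone 31N: λ₀ = 3°, k₀ = 0.9996.
P1 (50.3227°, 0.3740°) → (313077.011, 5577808.872) m.
P2 (50.2630°, 0.2047°) → (300778.378, 5571611.334) m.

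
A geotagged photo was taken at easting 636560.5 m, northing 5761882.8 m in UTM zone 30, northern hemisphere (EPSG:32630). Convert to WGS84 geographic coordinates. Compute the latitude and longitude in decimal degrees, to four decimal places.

lat 51.9908°, lon -1.0111°

Zone 30N: λ₀ = -3°, k₀ = 0.9996, false easting 500000 m.
Meridian distance M = (N − FN)/k₀ = 5764188.5 m.
Inverse transverse Mercator on WGS84 gives φ = 51.99079995°, λ = -1.01109930°.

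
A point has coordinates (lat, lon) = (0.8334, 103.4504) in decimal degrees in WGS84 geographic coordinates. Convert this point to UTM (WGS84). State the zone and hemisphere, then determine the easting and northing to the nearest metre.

Zone 48N: E 327565 m, N 92150 m

Longitude 103.4504° lies in the 6° band [102°, 108°), giving zone 48; latitude is north of the equator, so 48N.
Zone 48 central meridian λ₀ = 6×48 − 183 = 105°; Δλ = -1.5496°.
Transverse Mercator on WGS84 with k₀ = 0.9996 gives E = 327565.280 m, N = 92149.728 m.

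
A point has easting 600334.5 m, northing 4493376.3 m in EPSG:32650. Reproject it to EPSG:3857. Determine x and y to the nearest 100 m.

Unproject from UTM 50N (λ₀ = 117°) → φ = 40.58510001°, λ = 118.18559977°.
Web Mercator (R = 6378137 m): x = 13156360.785 m, y = 4951335.290 m.

x 13156400 m, y 4951300 m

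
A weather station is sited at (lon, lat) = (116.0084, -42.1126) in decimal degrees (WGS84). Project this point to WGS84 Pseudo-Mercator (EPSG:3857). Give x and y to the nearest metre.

Web Mercator is spherical with R = a = 6378137 m.
x = R·λ = 6378137 × 2.024728540 = 12913996.016 m.
y = R·ln tan(π/4 + φ/2) = 6378137 × -0.811814066 = -5177861.330 m.

x 12913996 m, y -5177861 m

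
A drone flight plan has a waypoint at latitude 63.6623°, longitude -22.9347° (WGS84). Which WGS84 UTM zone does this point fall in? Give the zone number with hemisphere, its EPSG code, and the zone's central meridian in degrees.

Zone 27N (EPSG:32627), central meridian -21°

UTM zone = ⌊(λ + 180)/6⌋ + 1; -22.9347° ∈ [-24°, -18°) → zone 27.
Hemisphere: N (φ ≥ 0).
Central meridian λ₀ = 6×27 − 183 = -21°.
EPSG code: 32627.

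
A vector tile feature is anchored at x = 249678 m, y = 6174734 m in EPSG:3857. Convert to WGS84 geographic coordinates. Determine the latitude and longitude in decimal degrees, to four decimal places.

lat 48.4064°, lon 2.2429°

R = 6378137 m. λ = x/R = 2.24289564°.
φ = 2·arctan(exp(y/R)) − 90° = 2·arctan(2.63296) − 90° = 48.40640240°.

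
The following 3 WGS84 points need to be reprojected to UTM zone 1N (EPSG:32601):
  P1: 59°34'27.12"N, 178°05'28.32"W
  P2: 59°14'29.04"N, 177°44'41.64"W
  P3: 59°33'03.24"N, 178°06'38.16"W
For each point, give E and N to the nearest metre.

UTM zone 1N: λ₀ = -177°, k₀ = 0.9996.
P1 (59.5742°, -178.0912°) → (438356.791, 6604498.542) m.
P2 (59.2414°, -177.7449°) → (457504.280, 6567169.937) m.
P3 (59.5509°, -178.1106°) → (437217.563, 6601922.244) m.

P1: E 438357 m, N 6604499 m; P2: E 457504 m, N 6567170 m; P3: E 437218 m, N 6601922 m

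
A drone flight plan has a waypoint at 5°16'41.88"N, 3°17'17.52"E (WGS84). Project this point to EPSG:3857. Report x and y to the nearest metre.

x 366041 m, y 588411 m

Web Mercator is spherical with R = a = 6378137 m.
x = R·λ = 6378137 × 0.057389916 = 366040.750 m.
y = R·ln tan(π/4 + φ/2) = 6378137 × 0.092254297 = 588410.543 m.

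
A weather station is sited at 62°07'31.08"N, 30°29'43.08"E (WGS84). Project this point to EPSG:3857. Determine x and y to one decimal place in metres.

Web Mercator is spherical with R = a = 6378137 m.
x = R·λ = 6378137 × 0.532243391 = 3394721.268 m.
y = R·ln tan(π/4 + φ/2) = 6378137 × 1.393653789 = 8888914.799 m.

x 3394721.3 m, y 8888914.8 m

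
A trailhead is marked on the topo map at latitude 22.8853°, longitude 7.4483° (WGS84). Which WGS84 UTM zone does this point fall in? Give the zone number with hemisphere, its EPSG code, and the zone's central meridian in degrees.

UTM zone = ⌊(λ + 180)/6⌋ + 1; 7.4483° ∈ [6°, 12°) → zone 32.
Hemisphere: N (φ ≥ 0).
Central meridian λ₀ = 6×32 − 183 = 9°.
EPSG code: 32632.

Zone 32N (EPSG:32632), central meridian 9°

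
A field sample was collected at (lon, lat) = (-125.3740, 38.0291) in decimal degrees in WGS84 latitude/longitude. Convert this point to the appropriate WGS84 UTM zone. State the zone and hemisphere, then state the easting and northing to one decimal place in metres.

Zone 10N: E 291637.0 m, N 4211703.9 m

Longitude -125.3740° lies in the 6° band [-126°, -120°), giving zone 10; latitude is north of the equator, so 10N.
Zone 10 central meridian λ₀ = 6×10 − 183 = -123°; Δλ = -2.3740°.
Transverse Mercator on WGS84 with k₀ = 0.9996 gives E = 291637.026 m, N = 4211703.927 m.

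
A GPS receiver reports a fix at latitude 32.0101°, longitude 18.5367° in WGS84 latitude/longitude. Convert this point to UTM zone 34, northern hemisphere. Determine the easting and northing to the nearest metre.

Zone 34 central meridian λ₀ = 6×34 − 183 = 21°; Δλ = -2.4633°.
Transverse Mercator on WGS84 with k₀ = 0.9996 gives E = 267322.020 m, N = 3544207.468 m.

E 267322 m, N 3544207 m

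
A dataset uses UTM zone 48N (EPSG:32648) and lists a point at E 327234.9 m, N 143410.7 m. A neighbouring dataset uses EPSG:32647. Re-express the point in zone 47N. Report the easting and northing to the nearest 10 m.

UTM 48N → geographic: φ = 1.29699985°, λ = 103.44719965°.
UTM 47N (λ₀ = 99°) forward: E = 995236.400 m, N = 143793.404 m.

E 995240 m, N 143790 m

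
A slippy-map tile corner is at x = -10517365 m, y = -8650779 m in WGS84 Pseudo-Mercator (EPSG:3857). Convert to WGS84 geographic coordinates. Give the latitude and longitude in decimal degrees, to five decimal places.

lat -61.10850°, lon -94.47910°

R = 6378137 m. λ = x/R = -94.47909728°.
φ = 2·arctan(exp(y/R)) − 90° = 2·arctan(0.25761) − 90° = -61.10849965°.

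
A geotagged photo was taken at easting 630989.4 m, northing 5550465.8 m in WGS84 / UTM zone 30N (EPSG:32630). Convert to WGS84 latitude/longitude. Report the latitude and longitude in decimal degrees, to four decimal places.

lat 50.0920°, lon -1.1687°

Zone 30N: λ₀ = -3°, k₀ = 0.9996, false easting 500000 m.
Meridian distance M = (N − FN)/k₀ = 5552686.9 m.
Inverse transverse Mercator on WGS84 gives φ = 50.09200020°, λ = -1.16869959°.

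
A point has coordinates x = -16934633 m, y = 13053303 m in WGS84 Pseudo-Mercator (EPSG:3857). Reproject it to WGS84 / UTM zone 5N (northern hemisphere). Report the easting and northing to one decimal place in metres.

Web Mercator inverse (R = 6378137 m) → φ = 75.27890001°, λ = -152.12639655°.
UTM 5N forward: E = 524779.358 m, N = 8354907.821 m.

E 524779.4 m, N 8354907.8 m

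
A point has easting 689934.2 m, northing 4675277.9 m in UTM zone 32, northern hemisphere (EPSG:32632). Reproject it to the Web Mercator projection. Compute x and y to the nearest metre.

Unproject from UTM 32N (λ₀ = 9°) → φ = 42.20660007°, λ = 11.30079949°.
Web Mercator (R = 6378137 m): x = 1257999.245 m, y = 5191977.548 m.

x 1257999 m, y 5191978 m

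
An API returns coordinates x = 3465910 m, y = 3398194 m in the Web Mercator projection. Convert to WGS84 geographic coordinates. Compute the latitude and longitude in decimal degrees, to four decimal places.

lat 29.1770°, lon 31.1348°

R = 6378137 m. λ = x/R = 31.13479926°.
φ = 2·arctan(exp(y/R)) − 90° = 2·arctan(1.70368) − 90° = 29.17700380°.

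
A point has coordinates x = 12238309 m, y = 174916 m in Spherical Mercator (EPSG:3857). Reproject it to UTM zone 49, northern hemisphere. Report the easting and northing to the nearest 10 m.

E 381930 m, N 173680 m

Web Mercator inverse (R = 6378137 m) → φ = 1.57110024°, λ = 109.93860026°.
UTM 49N forward: E = 381930.098 m, N = 173684.206 m.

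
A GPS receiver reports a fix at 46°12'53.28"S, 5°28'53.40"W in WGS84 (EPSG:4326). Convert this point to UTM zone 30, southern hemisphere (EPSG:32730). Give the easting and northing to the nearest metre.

Zone 30 central meridian λ₀ = 6×30 − 183 = -3°; Δλ = -2.4815°.
Transverse Mercator on WGS84 with k₀ = 0.9996 gives E = 308599.067 m, N = 4879093.076 m.

E 308599 m, N 4879093 m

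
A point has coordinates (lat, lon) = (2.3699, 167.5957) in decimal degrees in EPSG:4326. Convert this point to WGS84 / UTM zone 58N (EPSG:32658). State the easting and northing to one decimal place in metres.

Zone 58 central meridian λ₀ = 6×58 − 183 = 165°; Δλ = +2.5957°.
Transverse Mercator on WGS84 with k₀ = 0.9996 gives E = 788690.123 m, N = 262217.203 m.

E 788690.1 m, N 262217.2 m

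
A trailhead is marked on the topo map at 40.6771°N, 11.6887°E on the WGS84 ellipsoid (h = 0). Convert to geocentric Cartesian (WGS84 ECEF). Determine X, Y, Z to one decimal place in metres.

WGS84: a = 6378137 m, e² = 0.006694380; N(φ) = a/√(1−e²sin²φ) = 6387226.171 m.
X = (N+h)·cosφ·cosλ = 4743587.904 m; Y = (N+h)·cosφ·sinλ = 981374.207 m; Z = (N(1−e²)+h)·sinφ = 4135294.452 m.

X 4743587.9 m, Y 981374.2 m, Z 4135294.5 m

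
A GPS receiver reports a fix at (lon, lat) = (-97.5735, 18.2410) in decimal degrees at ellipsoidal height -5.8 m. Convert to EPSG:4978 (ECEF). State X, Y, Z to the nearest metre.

WGS84: a = 6378137 m, e² = 0.006694380; N(φ) = a/√(1−e²sin²φ) = 6380229.749 m.
X = (N+h)·cosφ·cosλ = -798643.625 m; Y = (N+h)·cosφ·sinλ = -6006746.541 m; Z = (N(1−e²)+h)·sinφ = 1983734.021 m.

X -798644 m, Y -6006747 m, Z 1983734 m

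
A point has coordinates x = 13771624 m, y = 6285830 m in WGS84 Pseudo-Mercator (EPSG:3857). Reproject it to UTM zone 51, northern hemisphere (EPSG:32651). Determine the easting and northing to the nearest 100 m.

Web Mercator inverse (R = 6378137 m) → φ = 49.06460130°, λ = 123.71260326°.
UTM 51N forward: E = 552053.972 m, N = 5434881.790 m.

E 552100 m, N 5434900 m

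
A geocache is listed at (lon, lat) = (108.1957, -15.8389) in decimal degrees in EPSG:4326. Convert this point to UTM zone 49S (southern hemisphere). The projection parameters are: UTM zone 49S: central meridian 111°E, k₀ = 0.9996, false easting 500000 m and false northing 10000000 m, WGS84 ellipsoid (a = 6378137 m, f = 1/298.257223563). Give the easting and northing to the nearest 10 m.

E 199620 m, N 8246880 m

Zone 49 central meridian λ₀ = 6×49 − 183 = 111°; Δλ = -2.8043°.
Transverse Mercator on WGS84 with k₀ = 0.9996 gives E = 199621.547 m, N = 8246877.009 m.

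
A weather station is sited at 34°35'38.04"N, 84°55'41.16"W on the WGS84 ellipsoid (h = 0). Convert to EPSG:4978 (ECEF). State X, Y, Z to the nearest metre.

WGS84: a = 6378137 m, e² = 0.006694380; N(φ) = a/√(1−e²sin²φ) = 6385029.891 m.
X = (N+h)·cosφ·cosλ = 464672.883 m; Y = (N+h)·cosφ·sinλ = -5235556.121 m; Z = (N(1−e²)+h)·sinφ = 3600871.648 m.

X 464673 m, Y -5235556 m, Z 3600872 m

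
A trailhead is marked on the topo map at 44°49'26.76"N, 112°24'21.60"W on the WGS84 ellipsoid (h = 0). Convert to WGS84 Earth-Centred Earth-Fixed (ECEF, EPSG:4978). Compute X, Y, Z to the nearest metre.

X -1727218 m, Y -4189300 m, Z 4473505 m

WGS84: a = 6378137 m, e² = 0.006694380; N(φ) = a/√(1−e²sin²φ) = 6388772.419 m.
X = (N+h)·cosφ·cosλ = -1727217.969 m; Y = (N+h)·cosφ·sinλ = -4189299.655 m; Z = (N(1−e²)+h)·sinφ = 4473504.847 m.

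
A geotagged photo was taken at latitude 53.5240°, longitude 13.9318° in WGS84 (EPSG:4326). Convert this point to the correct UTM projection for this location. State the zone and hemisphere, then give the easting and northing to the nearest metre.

Zone 33N: E 429185 m, N 5931095 m

Longitude 13.9318° lies in the 6° band [12°, 18°), giving zone 33; latitude is north of the equator, so 33N.
Zone 33 central meridian λ₀ = 6×33 − 183 = 15°; Δλ = -1.0682°.
Transverse Mercator on WGS84 with k₀ = 0.9996 gives E = 429184.834 m, N = 5931094.624 m.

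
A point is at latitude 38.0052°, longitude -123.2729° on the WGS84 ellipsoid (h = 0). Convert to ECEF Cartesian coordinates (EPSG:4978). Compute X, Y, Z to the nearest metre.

WGS84: a = 6378137 m, e² = 0.006694380; N(φ) = a/√(1−e²sin²φ) = 6386246.362 m.
X = (N+h)·cosφ·cosλ = -2760733.815 m; Y = (N+h)·cosφ·sinλ = -4207150.706 m; Z = (N(1−e²)+h)·sinφ = 3905898.778 m.

X -2760734 m, Y -4207151 m, Z 3905899 m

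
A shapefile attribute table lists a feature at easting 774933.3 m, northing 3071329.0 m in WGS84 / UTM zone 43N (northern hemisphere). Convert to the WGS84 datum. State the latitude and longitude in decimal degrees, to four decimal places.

Zone 43N: λ₀ = 75°, k₀ = 0.9996, false easting 500000 m.
Meridian distance M = (N − FN)/k₀ = 3072558.0 m.
Inverse transverse Mercator on WGS84 gives φ = 27.73829994°, λ = 77.78890041°.

lat 27.7383°, lon 77.7889°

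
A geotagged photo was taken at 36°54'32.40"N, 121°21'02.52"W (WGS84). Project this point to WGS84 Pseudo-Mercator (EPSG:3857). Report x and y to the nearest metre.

x -13508698 m, y 4426430 m

Web Mercator is spherical with R = a = 6378137 m.
x = R·λ = 6378137 × -2.117969265 = -13508698.131 m.
y = R·ln tan(π/4 + φ/2) = 6378137 × 0.694000480 = 4426430.140 m.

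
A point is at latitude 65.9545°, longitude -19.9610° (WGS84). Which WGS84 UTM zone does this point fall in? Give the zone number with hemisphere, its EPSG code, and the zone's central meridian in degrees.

Zone 27N (EPSG:32627), central meridian -21°

UTM zone = ⌊(λ + 180)/6⌋ + 1; -19.9610° ∈ [-24°, -18°) → zone 27.
Hemisphere: N (φ ≥ 0).
Central meridian λ₀ = 6×27 − 183 = -21°.
EPSG code: 32627.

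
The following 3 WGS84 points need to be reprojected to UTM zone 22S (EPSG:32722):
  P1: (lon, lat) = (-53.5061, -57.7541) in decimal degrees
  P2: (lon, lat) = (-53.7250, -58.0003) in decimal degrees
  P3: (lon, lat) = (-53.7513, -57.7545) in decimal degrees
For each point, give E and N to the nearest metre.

P1: E 350873 m, N 3595907 m; P2: E 338955 m, N 3568008 m; P3: E 336288 m, N 3595296 m

UTM zone 22S: λ₀ = -51°, k₀ = 0.9996.
P1 (-57.7541°, -53.5061°) → (350872.765, 3595907.052) m.
P2 (-58.0003°, -53.7250°) → (338955.359, 3568007.737) m.
P3 (-57.7545°, -53.7513°) → (336288.392, 3595296.152) m.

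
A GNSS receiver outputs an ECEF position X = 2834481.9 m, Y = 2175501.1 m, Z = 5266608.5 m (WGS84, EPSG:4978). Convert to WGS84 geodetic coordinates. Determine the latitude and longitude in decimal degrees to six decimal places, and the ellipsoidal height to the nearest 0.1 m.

lat 56.023800°, lon 37.506700°, h 825.9 m

λ = atan2(Y, X) = 37.50669974°; p = √(X²+Y²) = 3573106.9 m.
Bowring's method on WGS84 (a = 6378137 m, b = 6356752.314 m) gives φ = 56.02379967°, h = 825.922 m.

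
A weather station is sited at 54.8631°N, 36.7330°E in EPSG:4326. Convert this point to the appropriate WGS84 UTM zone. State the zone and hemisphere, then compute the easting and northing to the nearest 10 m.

Longitude 36.7330° lies in the 6° band [36°, 42°), giving zone 37; latitude is north of the equator, so 37N.
Zone 37 central meridian λ₀ = 6×37 − 183 = 39°; Δλ = -2.2670°.
Transverse Mercator on WGS84 with k₀ = 0.9996 gives E = 354502.800 m, N = 6081911.919 m.

Zone 37N: E 354500 m, N 6081910 m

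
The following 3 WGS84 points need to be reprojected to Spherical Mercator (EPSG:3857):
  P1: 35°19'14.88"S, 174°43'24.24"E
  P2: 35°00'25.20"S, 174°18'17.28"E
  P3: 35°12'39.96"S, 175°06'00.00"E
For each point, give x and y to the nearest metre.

Web Mercator: x = R·λ, y = R·ln tan(π/4+φ/2), R = 6378137 m.
P1 (-35.3208°, 174.7234°) → (19450119.918, -4207562.493) m.
P2 (-35.0070°, 174.3048°) → (19403521.579, -4164832.457) m.
P3 (-35.2111°, 175.1000°) → (19492042.838, -4192605.924) m.

P1: x 19450120 m, y -4207562 m; P2: x 19403522 m, y -4164832 m; P3: x 19492043 m, y -4192606 m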